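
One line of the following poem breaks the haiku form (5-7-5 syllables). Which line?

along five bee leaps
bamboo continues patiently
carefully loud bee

Line 1: along (2), five (1), bee (1), leaps (1) → 5 ✓
Line 2: bamboo (2), continues (3), patiently (3) → 8 (expected 7)
Line 3: carefully (3), loud (1), bee (1) → 5 ✓

The second line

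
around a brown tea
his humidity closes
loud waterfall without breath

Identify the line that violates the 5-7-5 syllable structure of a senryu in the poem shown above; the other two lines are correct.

Line 1: "around a brown tea": 2+1+1+1 = 5 ✓
Line 2: "his humidity closes": 1+4+2 = 7 ✓
Line 3: "loud waterfall without breath": 1+3+2+1 = 7 (expected 5)

The third line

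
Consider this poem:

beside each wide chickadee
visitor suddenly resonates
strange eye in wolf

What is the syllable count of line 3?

4

Line 3: "strange eye in wolf": 1+1+1+1 = 4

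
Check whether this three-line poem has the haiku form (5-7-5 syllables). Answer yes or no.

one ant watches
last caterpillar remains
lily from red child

No

Line 1: one(1) + ant(1) + watches(2) = 4 (expected 5)
Line 2: last(1) + caterpillar(4) + remains(2) = 7 ✓
Line 3: lily(2) + from(1) + red(1) + child(1) = 5 ✓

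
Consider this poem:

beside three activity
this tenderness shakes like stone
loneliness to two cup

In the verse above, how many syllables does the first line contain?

The first line: "beside three activity": 2+1+4 = 7

7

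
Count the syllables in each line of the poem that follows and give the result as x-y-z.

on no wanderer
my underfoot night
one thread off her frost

Line 1: "on no wanderer": 1+1+3 = 5
Line 2: "my underfoot night": 1+3+1 = 5
Line 3: "one thread off her frost": 1+1+1+1+1 = 5

5-5-5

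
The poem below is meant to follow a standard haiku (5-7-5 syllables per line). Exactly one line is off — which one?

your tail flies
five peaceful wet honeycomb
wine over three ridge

Line 1: your (1), tail (1), flies (1) → 3 (expected 5)
Line 2: five (1), peaceful (2), wet (1), honeycomb (3) → 7 ✓
Line 3: wine (1), over (2), three (1), ridge (1) → 5 ✓

Line 1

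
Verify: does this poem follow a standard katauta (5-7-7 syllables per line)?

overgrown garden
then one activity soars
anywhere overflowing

Line 1: overgrown(3) + garden(2) = 5 ✓
Line 2: then(1) + one(1) + activity(4) + soars(1) = 7 ✓
Line 3: anywhere(3) + overflowing(4) = 7 ✓

Yes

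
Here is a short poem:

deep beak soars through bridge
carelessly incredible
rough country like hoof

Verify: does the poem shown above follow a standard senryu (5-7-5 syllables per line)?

Line 1: "deep beak soars through bridge": 1+1+1+1+1 = 5 ✓
Line 2: "carelessly incredible": 3+4 = 7 ✓
Line 3: "rough country like hoof": 1+2+1+1 = 5 ✓

Yes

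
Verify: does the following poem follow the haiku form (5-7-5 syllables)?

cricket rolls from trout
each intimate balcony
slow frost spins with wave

Line 1: "cricket rolls from trout": 2+1+1+1 = 5 ✓
Line 2: "each intimate balcony": 1+3+3 = 7 ✓
Line 3: "slow frost spins with wave": 1+1+1+1+1 = 5 ✓

Yes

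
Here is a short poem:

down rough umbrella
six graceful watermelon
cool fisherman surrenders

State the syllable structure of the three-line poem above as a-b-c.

Line 1: down (1), rough (1), umbrella (3) → 5
Line 2: six (1), graceful (2), watermelon (4) → 7
Line 3: cool (1), fisherman (3), surrenders (3) → 7

5-7-7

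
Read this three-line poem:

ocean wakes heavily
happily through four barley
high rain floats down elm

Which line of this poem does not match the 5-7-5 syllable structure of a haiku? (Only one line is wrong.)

Line 1: "ocean wakes heavily": 2+1+3 = 6 (expected 5)
Line 2: "happily through four barley": 3+1+1+2 = 7 ✓
Line 3: "high rain floats down elm": 1+1+1+1+1 = 5 ✓

Line 1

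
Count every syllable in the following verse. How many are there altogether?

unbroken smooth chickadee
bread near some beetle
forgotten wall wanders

Line 1: unbroken(3) + smooth(1) + chickadee(3) = 7
Line 2: bread(1) + near(1) + some(1) + beetle(2) = 5
Line 3: forgotten(3) + wall(1) + wanders(2) = 6
Total: 7 + 5 + 6 = 18

18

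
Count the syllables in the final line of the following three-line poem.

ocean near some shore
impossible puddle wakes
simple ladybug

5

The final line: simple(2) + ladybug(3) = 5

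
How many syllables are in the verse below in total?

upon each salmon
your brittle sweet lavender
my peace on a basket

18

Line 1: "upon each salmon": 2+1+2 = 5
Line 2: "your brittle sweet lavender": 1+2+1+3 = 7
Line 3: "my peace on a basket": 1+1+1+1+2 = 6
Total: 5 + 7 + 6 = 18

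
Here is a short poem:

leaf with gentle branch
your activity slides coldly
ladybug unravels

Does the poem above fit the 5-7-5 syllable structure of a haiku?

No

Line 1: leaf(1) + with(1) + gentle(2) + branch(1) = 5 ✓
Line 2: your(1) + activity(4) + slides(1) + coldly(2) = 8 (expected 7)
Line 3: ladybug(3) + unravels(3) = 6 (expected 5)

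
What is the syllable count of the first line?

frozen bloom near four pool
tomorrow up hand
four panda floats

6

The first line: "frozen bloom near four pool": 2+1+1+1+1 = 6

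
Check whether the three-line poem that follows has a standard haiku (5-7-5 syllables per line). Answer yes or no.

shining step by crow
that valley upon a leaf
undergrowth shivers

Line 1: "shining step by crow": 2+1+1+1 = 5 ✓
Line 2: "that valley upon a leaf": 1+2+2+1+1 = 7 ✓
Line 3: "undergrowth shivers": 3+2 = 5 ✓

Yes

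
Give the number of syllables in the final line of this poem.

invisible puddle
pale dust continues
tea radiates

The final line: "tea radiates": 1+3 = 4

4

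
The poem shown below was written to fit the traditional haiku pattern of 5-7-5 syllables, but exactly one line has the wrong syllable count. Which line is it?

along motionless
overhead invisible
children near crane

Line 3

Line 1: along(2) + motionless(3) = 5 ✓
Line 2: overhead(3) + invisible(4) = 7 ✓
Line 3: children(2) + near(1) + crane(1) = 4 (expected 5)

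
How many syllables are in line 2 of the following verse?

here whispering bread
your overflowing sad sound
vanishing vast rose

7

Line 2: your(1) + overflowing(4) + sad(1) + sound(1) = 7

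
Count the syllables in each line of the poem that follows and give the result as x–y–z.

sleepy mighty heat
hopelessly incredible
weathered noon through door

5–7–5

Line 1: sleepy(2) + mighty(2) + heat(1) = 5
Line 2: hopelessly(3) + incredible(4) = 7
Line 3: weathered(2) + noon(1) + through(1) + door(1) = 5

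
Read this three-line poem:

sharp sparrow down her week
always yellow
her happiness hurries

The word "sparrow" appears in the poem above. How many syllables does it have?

"sparrow" has 2 syllables.

2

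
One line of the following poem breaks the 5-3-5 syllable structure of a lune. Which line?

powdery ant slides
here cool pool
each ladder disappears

Line 1: powdery (3), ant (1), slides (1) → 5 ✓
Line 2: here (1), cool (1), pool (1) → 3 ✓
Line 3: each (1), ladder (2), disappears (3) → 6 (expected 5)

Line 3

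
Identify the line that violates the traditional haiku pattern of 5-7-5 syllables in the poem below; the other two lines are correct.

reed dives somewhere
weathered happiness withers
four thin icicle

Line 1

Line 1: "reed dives somewhere": 1+1+2 = 4 (expected 5)
Line 2: "weathered happiness withers": 2+3+2 = 7 ✓
Line 3: "four thin icicle": 1+1+3 = 5 ✓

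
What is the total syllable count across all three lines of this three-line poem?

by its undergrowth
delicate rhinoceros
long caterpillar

Line 1: by(1) + its(1) + undergrowth(3) = 5
Line 2: delicate(3) + rhinoceros(4) = 7
Line 3: long(1) + caterpillar(4) = 5
Total: 5 + 7 + 5 = 17

17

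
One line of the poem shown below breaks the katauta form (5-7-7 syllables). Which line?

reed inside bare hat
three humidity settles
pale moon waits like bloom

Line 1: "reed inside bare hat": 1+2+1+1 = 5 ✓
Line 2: "three humidity settles": 1+4+2 = 7 ✓
Line 3: "pale moon waits like bloom": 1+1+1+1+1 = 5 (expected 7)

Line 3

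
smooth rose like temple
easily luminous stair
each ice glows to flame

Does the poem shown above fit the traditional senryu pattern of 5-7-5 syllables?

Yes

Line 1: smooth (1), rose (1), like (1), temple (2) → 5 ✓
Line 2: easily (3), luminous (3), stair (1) → 7 ✓
Line 3: each (1), ice (1), glows (1), to (1), flame (1) → 5 ✓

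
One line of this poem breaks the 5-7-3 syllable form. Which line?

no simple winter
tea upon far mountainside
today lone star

Line 1: "no simple winter": 1+2+2 = 5 ✓
Line 2: "tea upon far mountainside": 1+2+1+3 = 7 ✓
Line 3: "today lone star": 2+1+1 = 4 (expected 3)

Line 3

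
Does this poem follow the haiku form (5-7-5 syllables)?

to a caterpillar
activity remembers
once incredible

No

Line 1: "to a caterpillar": 1+1+4 = 6 (expected 5)
Line 2: "activity remembers": 4+3 = 7 ✓
Line 3: "once incredible": 1+4 = 5 ✓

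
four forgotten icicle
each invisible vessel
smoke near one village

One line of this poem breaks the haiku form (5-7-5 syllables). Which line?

The first line

Line 1: "four forgotten icicle": 1+3+3 = 7 (expected 5)
Line 2: "each invisible vessel": 1+4+2 = 7 ✓
Line 3: "smoke near one village": 1+1+1+2 = 5 ✓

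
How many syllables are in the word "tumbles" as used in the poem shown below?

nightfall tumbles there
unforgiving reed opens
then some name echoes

"tumbles" has 2 syllables.

2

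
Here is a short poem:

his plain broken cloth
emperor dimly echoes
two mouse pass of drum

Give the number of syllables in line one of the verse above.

5

Line one: "his plain broken cloth": 1+1+2+1 = 5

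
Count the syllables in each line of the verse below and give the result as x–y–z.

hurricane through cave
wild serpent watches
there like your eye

5–5–4

Line 1: "hurricane through cave": 3+1+1 = 5
Line 2: "wild serpent watches": 1+2+2 = 5
Line 3: "there like your eye": 1+1+1+1 = 4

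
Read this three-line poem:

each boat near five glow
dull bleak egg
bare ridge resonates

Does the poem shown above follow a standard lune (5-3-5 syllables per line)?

Yes

Line 1: each(1) + boat(1) + near(1) + five(1) + glow(1) = 5 ✓
Line 2: dull(1) + bleak(1) + egg(1) = 3 ✓
Line 3: bare(1) + ridge(1) + resonates(3) = 5 ✓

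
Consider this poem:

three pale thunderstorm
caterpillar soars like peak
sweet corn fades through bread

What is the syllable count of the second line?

The second line: caterpillar(4) + soars(1) + like(1) + peak(1) = 7

7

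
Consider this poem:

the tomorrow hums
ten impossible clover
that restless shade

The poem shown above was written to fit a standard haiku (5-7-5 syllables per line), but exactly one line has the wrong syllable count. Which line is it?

The third line

Line 1: the(1) + tomorrow(3) + hums(1) = 5 ✓
Line 2: ten(1) + impossible(4) + clover(2) = 7 ✓
Line 3: that(1) + restless(2) + shade(1) = 4 (expected 5)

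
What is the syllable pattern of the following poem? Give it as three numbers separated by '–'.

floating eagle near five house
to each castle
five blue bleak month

Line 1: floating(2) + eagle(2) + near(1) + five(1) + house(1) = 7
Line 2: to(1) + each(1) + castle(2) = 4
Line 3: five(1) + blue(1) + bleak(1) + month(1) = 4

7–4–4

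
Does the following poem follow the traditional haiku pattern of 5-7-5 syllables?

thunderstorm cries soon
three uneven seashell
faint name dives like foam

No

Line 1: thunderstorm (3), cries (1), soon (1) → 5 ✓
Line 2: three (1), uneven (3), seashell (2) → 6 (expected 7)
Line 3: faint (1), name (1), dives (1), like (1), foam (1) → 5 ✓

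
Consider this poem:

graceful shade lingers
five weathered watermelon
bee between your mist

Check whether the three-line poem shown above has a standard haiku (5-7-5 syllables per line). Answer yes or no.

Yes

Line 1: graceful(2) + shade(1) + lingers(2) = 5 ✓
Line 2: five(1) + weathered(2) + watermelon(4) = 7 ✓
Line 3: bee(1) + between(2) + your(1) + mist(1) = 5 ✓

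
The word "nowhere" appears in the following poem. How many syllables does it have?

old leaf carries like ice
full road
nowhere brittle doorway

2

"nowhere" has 2 syllables.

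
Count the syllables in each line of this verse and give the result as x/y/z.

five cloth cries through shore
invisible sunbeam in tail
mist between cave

5/8/4

Line 1: five(1) + cloth(1) + cries(1) + through(1) + shore(1) = 5
Line 2: invisible(4) + sunbeam(2) + in(1) + tail(1) = 8
Line 3: mist(1) + between(2) + cave(1) = 4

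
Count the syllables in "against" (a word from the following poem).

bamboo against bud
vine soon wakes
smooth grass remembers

"against" has 2 syllables.

2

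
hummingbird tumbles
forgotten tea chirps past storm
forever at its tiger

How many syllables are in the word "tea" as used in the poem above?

"tea" has 1 syllable.

1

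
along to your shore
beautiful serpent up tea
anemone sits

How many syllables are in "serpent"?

2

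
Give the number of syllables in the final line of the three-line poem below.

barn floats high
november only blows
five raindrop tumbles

5

The final line: five (1), raindrop (2), tumbles (2) → 5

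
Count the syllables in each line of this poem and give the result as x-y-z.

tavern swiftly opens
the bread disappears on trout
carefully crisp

Line 1: "tavern swiftly opens": 2+2+2 = 6
Line 2: "the bread disappears on trout": 1+1+3+1+1 = 7
Line 3: "carefully crisp": 3+1 = 4

6-7-4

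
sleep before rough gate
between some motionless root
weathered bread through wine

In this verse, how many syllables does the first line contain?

The first line: "sleep before rough gate": 1+2+1+1 = 5

5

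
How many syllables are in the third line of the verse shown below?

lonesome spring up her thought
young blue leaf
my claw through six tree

5

The third line: my(1) + claw(1) + through(1) + six(1) + tree(1) = 5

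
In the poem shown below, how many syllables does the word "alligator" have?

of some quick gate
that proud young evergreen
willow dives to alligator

"alligator" has 4 syllables.

4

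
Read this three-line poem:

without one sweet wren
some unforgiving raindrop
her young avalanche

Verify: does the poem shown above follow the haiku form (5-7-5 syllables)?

Line 1: without (2), one (1), sweet (1), wren (1) → 5 ✓
Line 2: some (1), unforgiving (4), raindrop (2) → 7 ✓
Line 3: her (1), young (1), avalanche (3) → 5 ✓

Yes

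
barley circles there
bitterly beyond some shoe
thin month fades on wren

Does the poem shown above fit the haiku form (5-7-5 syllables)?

Line 1: barley(2) + circles(2) + there(1) = 5 ✓
Line 2: bitterly(3) + beyond(2) + some(1) + shoe(1) = 7 ✓
Line 3: thin(1) + month(1) + fades(1) + on(1) + wren(1) = 5 ✓

Yes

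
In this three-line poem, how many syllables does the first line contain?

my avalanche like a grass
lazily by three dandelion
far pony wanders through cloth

The first line: my(1) + avalanche(3) + like(1) + a(1) + grass(1) = 7

7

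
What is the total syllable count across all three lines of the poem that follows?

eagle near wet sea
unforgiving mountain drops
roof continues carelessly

19

Line 1: "eagle near wet sea": 2+1+1+1 = 5
Line 2: "unforgiving mountain drops": 4+2+1 = 7
Line 3: "roof continues carelessly": 1+3+3 = 7
Total: 5 + 7 + 7 = 19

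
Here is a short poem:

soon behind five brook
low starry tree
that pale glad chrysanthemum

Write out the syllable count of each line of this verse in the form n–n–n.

5–4–7

Line 1: soon (1), behind (2), five (1), brook (1) → 5
Line 2: low (1), starry (2), tree (1) → 4
Line 3: that (1), pale (1), glad (1), chrysanthemum (4) → 7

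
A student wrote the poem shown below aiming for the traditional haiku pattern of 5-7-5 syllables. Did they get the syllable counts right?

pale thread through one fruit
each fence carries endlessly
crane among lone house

Line 1: "pale thread through one fruit": 1+1+1+1+1 = 5 ✓
Line 2: "each fence carries endlessly": 1+1+2+3 = 7 ✓
Line 3: "crane among lone house": 1+2+1+1 = 5 ✓

Yes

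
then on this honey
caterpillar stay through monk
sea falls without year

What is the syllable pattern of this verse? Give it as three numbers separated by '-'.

5-7-5

Line 1: then(1) + on(1) + this(1) + honey(2) = 5
Line 2: caterpillar(4) + stay(1) + through(1) + monk(1) = 7
Line 3: sea(1) + falls(1) + without(2) + year(1) = 5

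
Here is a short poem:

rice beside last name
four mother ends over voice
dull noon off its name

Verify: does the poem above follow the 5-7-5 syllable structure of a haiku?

Line 1: "rice beside last name": 1+2+1+1 = 5 ✓
Line 2: "four mother ends over voice": 1+2+1+2+1 = 7 ✓
Line 3: "dull noon off its name": 1+1+1+1+1 = 5 ✓

Yes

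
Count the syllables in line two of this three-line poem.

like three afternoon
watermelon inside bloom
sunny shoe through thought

Line two: "watermelon inside bloom": 4+2+1 = 7

7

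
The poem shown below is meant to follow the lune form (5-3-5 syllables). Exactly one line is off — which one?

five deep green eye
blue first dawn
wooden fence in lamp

Line 1

Line 1: "five deep green eye": 1+1+1+1 = 4 (expected 5)
Line 2: "blue first dawn": 1+1+1 = 3 ✓
Line 3: "wooden fence in lamp": 2+1+1+1 = 5 ✓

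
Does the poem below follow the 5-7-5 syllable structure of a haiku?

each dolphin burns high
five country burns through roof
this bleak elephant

No

Line 1: each (1), dolphin (2), burns (1), high (1) → 5 ✓
Line 2: five (1), country (2), burns (1), through (1), roof (1) → 6 (expected 7)
Line 3: this (1), bleak (1), elephant (3) → 5 ✓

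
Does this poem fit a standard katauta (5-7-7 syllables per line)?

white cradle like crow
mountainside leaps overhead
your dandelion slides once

Yes

Line 1: "white cradle like crow": 1+2+1+1 = 5 ✓
Line 2: "mountainside leaps overhead": 3+1+3 = 7 ✓
Line 3: "your dandelion slides once": 1+4+1+1 = 7 ✓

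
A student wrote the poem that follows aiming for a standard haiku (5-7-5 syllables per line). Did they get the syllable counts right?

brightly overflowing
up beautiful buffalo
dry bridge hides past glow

No

Line 1: "brightly overflowing": 2+4 = 6 (expected 5)
Line 2: "up beautiful buffalo": 1+3+3 = 7 ✓
Line 3: "dry bridge hides past glow": 1+1+1+1+1 = 5 ✓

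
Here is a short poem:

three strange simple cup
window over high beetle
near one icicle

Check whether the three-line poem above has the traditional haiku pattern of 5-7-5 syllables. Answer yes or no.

Line 1: "three strange simple cup": 1+1+2+1 = 5 ✓
Line 2: "window over high beetle": 2+2+1+2 = 7 ✓
Line 3: "near one icicle": 1+1+3 = 5 ✓

Yes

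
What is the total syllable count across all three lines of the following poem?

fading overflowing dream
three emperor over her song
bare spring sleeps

18

Line 1: fading (2), overflowing (4), dream (1) → 7
Line 2: three (1), emperor (3), over (2), her (1), song (1) → 8
Line 3: bare (1), spring (1), sleeps (1) → 3
Total: 7 + 8 + 3 = 18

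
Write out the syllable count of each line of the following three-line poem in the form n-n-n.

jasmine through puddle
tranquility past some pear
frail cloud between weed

Line 1: "jasmine through puddle": 2+1+2 = 5
Line 2: "tranquility past some pear": 4+1+1+1 = 7
Line 3: "frail cloud between weed": 1+1+2+1 = 5

5-7-5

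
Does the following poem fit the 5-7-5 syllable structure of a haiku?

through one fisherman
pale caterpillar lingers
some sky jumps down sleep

Yes

Line 1: "through one fisherman": 1+1+3 = 5 ✓
Line 2: "pale caterpillar lingers": 1+4+2 = 7 ✓
Line 3: "some sky jumps down sleep": 1+1+1+1+1 = 5 ✓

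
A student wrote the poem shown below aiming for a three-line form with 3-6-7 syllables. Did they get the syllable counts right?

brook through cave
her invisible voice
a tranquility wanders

Yes

Line 1: brook (1), through (1), cave (1) → 3 ✓
Line 2: her (1), invisible (4), voice (1) → 6 ✓
Line 3: a (1), tranquility (4), wanders (2) → 7 ✓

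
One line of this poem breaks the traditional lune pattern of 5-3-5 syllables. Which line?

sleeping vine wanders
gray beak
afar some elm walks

Line 2

Line 1: "sleeping vine wanders": 2+1+2 = 5 ✓
Line 2: "gray beak": 1+1 = 2 (expected 3)
Line 3: "afar some elm walks": 2+1+1+1 = 5 ✓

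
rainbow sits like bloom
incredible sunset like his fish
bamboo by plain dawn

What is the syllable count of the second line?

The second line: incredible(4) + sunset(2) + like(1) + his(1) + fish(1) = 9

9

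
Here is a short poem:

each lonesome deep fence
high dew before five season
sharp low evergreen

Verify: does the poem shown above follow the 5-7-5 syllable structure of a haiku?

Line 1: each(1) + lonesome(2) + deep(1) + fence(1) = 5 ✓
Line 2: high(1) + dew(1) + before(2) + five(1) + season(2) = 7 ✓
Line 3: sharp(1) + low(1) + evergreen(3) = 5 ✓

Yes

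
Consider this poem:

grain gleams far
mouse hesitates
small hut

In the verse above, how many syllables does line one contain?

3

Line one: grain(1) + gleams(1) + far(1) = 3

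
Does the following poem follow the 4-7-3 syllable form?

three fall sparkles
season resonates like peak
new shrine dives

Yes

Line 1: "three fall sparkles": 1+1+2 = 4 ✓
Line 2: "season resonates like peak": 2+3+1+1 = 7 ✓
Line 3: "new shrine dives": 1+1+1 = 3 ✓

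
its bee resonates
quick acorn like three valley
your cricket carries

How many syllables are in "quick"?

"quick" has 1 syllable.

1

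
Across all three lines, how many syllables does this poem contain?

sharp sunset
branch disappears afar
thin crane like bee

Line 1: sharp (1), sunset (2) → 3
Line 2: branch (1), disappears (3), afar (2) → 6
Line 3: thin (1), crane (1), like (1), bee (1) → 4
Total: 3 + 6 + 4 = 13

13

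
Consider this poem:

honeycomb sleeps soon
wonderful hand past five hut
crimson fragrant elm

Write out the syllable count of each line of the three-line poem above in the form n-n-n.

Line 1: "honeycomb sleeps soon": 3+1+1 = 5
Line 2: "wonderful hand past five hut": 3+1+1+1+1 = 7
Line 3: "crimson fragrant elm": 2+2+1 = 5

5-7-5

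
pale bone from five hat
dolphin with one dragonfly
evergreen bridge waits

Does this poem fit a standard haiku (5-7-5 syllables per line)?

Yes

Line 1: pale(1) + bone(1) + from(1) + five(1) + hat(1) = 5 ✓
Line 2: dolphin(2) + with(1) + one(1) + dragonfly(3) = 7 ✓
Line 3: evergreen(3) + bridge(1) + waits(1) = 5 ✓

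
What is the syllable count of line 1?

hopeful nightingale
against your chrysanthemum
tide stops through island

5

Line 1: hopeful(2) + nightingale(3) = 5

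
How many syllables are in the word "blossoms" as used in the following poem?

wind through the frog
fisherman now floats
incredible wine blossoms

"blossoms" has 2 syllables.

2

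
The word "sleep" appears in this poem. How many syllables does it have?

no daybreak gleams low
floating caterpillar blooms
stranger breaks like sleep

1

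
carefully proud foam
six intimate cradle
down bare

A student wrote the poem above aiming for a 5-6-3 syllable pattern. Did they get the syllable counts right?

No

Line 1: "carefully proud foam": 3+1+1 = 5 ✓
Line 2: "six intimate cradle": 1+3+2 = 6 ✓
Line 3: "down bare": 1+1 = 2 (expected 3)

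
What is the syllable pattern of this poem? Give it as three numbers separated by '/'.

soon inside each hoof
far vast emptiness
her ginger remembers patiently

Line 1: "soon inside each hoof": 1+2+1+1 = 5
Line 2: "far vast emptiness": 1+1+3 = 5
Line 3: "her ginger remembers patiently": 1+2+3+3 = 9

5/5/9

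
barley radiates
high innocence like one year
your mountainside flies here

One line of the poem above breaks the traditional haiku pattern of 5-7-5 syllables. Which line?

The third line

Line 1: barley(2) + radiates(3) = 5 ✓
Line 2: high(1) + innocence(3) + like(1) + one(1) + year(1) = 7 ✓
Line 3: your(1) + mountainside(3) + flies(1) + here(1) = 6 (expected 5)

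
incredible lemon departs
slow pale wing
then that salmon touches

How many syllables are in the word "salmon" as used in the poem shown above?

2

"salmon" has 2 syllables.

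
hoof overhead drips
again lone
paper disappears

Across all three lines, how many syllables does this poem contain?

Line 1: "hoof overhead drips": 1+3+1 = 5
Line 2: "again lone": 2+1 = 3
Line 3: "paper disappears": 2+3 = 5
Total: 5 + 3 + 5 = 13

13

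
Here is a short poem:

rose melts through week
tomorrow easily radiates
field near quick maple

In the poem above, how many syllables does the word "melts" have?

1

"melts" has 1 syllable.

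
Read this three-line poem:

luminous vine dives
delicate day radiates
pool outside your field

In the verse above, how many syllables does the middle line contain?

7

The middle line: delicate(3) + day(1) + radiates(3) = 7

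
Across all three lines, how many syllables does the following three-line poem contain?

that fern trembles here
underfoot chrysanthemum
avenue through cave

Line 1: "that fern trembles here": 1+1+2+1 = 5
Line 2: "underfoot chrysanthemum": 3+4 = 7
Line 3: "avenue through cave": 3+1+1 = 5
Total: 5 + 7 + 5 = 17

17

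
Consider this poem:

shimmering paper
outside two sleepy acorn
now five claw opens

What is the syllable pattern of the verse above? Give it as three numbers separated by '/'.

5/7/5

Line 1: "shimmering paper": 3+2 = 5
Line 2: "outside two sleepy acorn": 2+1+2+2 = 7
Line 3: "now five claw opens": 1+1+1+2 = 5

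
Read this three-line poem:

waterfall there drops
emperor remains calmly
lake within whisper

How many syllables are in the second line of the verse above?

7

The second line: emperor(3) + remains(2) + calmly(2) = 7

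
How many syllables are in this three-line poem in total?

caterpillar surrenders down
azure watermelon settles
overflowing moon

21

Line 1: "caterpillar surrenders down": 4+3+1 = 8
Line 2: "azure watermelon settles": 2+4+2 = 8
Line 3: "overflowing moon": 4+1 = 5
Total: 8 + 8 + 5 = 21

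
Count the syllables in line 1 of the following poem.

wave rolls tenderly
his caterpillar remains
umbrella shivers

5

Line 1: "wave rolls tenderly": 1+1+3 = 5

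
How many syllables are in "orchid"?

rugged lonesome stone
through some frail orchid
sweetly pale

2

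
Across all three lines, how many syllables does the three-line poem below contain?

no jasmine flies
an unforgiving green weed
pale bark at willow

Line 1: no (1), jasmine (2), flies (1) → 4
Line 2: an (1), unforgiving (4), green (1), weed (1) → 7
Line 3: pale (1), bark (1), at (1), willow (2) → 5
Total: 4 + 7 + 5 = 16

16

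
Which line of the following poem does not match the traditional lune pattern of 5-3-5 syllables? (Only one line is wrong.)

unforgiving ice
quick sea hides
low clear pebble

Line 3

Line 1: "unforgiving ice": 4+1 = 5 ✓
Line 2: "quick sea hides": 1+1+1 = 3 ✓
Line 3: "low clear pebble": 1+1+2 = 4 (expected 5)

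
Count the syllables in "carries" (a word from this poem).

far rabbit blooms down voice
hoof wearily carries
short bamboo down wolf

"carries" has 2 syllables.

2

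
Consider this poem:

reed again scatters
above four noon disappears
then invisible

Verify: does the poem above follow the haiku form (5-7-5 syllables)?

Line 1: reed (1), again (2), scatters (2) → 5 ✓
Line 2: above (2), four (1), noon (1), disappears (3) → 7 ✓
Line 3: then (1), invisible (4) → 5 ✓

Yes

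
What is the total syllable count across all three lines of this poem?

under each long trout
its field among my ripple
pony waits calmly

17

Line 1: under(2) + each(1) + long(1) + trout(1) = 5
Line 2: its(1) + field(1) + among(2) + my(1) + ripple(2) = 7
Line 3: pony(2) + waits(1) + calmly(2) = 5
Total: 5 + 7 + 5 = 17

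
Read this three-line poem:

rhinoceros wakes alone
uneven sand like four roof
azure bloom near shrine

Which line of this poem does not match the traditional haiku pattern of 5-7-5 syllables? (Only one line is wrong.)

The first line

Line 1: "rhinoceros wakes alone": 4+1+2 = 7 (expected 5)
Line 2: "uneven sand like four roof": 3+1+1+1+1 = 7 ✓
Line 3: "azure bloom near shrine": 2+1+1+1 = 5 ✓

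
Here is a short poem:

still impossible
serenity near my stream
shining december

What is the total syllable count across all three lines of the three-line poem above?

17

Line 1: still (1), impossible (4) → 5
Line 2: serenity (4), near (1), my (1), stream (1) → 7
Line 3: shining (2), december (3) → 5
Total: 5 + 7 + 5 = 17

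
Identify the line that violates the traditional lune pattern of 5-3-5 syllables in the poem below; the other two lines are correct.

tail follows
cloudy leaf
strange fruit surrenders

Line 1: tail (1), follows (2) → 3 (expected 5)
Line 2: cloudy (2), leaf (1) → 3 ✓
Line 3: strange (1), fruit (1), surrenders (3) → 5 ✓

The first line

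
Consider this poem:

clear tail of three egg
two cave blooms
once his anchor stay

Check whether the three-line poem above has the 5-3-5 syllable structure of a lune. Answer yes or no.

Line 1: "clear tail of three egg": 1+1+1+1+1 = 5 ✓
Line 2: "two cave blooms": 1+1+1 = 3 ✓
Line 3: "once his anchor stay": 1+1+2+1 = 5 ✓

Yes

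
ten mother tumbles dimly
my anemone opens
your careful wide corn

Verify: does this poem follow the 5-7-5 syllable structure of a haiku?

Line 1: ten (1), mother (2), tumbles (2), dimly (2) → 7 (expected 5)
Line 2: my (1), anemone (4), opens (2) → 7 ✓
Line 3: your (1), careful (2), wide (1), corn (1) → 5 ✓

No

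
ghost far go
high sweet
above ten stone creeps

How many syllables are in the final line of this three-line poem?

5

The final line: "above ten stone creeps": 2+1+1+1 = 5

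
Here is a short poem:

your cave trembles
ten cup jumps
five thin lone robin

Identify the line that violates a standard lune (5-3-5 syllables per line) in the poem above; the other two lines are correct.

Line 1

Line 1: your(1) + cave(1) + trembles(2) = 4 (expected 5)
Line 2: ten(1) + cup(1) + jumps(1) = 3 ✓
Line 3: five(1) + thin(1) + lone(1) + robin(2) = 5 ✓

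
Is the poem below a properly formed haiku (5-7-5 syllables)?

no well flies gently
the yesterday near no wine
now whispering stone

Yes

Line 1: no(1) + well(1) + flies(1) + gently(2) = 5 ✓
Line 2: the(1) + yesterday(3) + near(1) + no(1) + wine(1) = 7 ✓
Line 3: now(1) + whispering(3) + stone(1) = 5 ✓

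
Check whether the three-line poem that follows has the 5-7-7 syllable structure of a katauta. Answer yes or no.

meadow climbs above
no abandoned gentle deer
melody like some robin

Yes

Line 1: meadow(2) + climbs(1) + above(2) = 5 ✓
Line 2: no(1) + abandoned(3) + gentle(2) + deer(1) = 7 ✓
Line 3: melody(3) + like(1) + some(1) + robin(2) = 7 ✓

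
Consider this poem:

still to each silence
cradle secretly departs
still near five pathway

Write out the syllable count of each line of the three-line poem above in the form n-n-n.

Line 1: still(1) + to(1) + each(1) + silence(2) = 5
Line 2: cradle(2) + secretly(3) + departs(2) = 7
Line 3: still(1) + near(1) + five(1) + pathway(2) = 5

5-7-5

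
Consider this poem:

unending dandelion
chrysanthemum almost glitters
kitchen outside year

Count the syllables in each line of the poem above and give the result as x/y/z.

Line 1: unending(3) + dandelion(4) = 7
Line 2: chrysanthemum(4) + almost(2) + glitters(2) = 8
Line 3: kitchen(2) + outside(2) + year(1) = 5

7/8/5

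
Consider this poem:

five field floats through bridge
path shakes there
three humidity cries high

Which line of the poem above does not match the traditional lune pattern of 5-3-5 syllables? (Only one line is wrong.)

Line 3

Line 1: "five field floats through bridge": 1+1+1+1+1 = 5 ✓
Line 2: "path shakes there": 1+1+1 = 3 ✓
Line 3: "three humidity cries high": 1+4+1+1 = 7 (expected 5)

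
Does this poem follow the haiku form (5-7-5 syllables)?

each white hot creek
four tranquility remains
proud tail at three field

No

Line 1: each (1), white (1), hot (1), creek (1) → 4 (expected 5)
Line 2: four (1), tranquility (4), remains (2) → 7 ✓
Line 3: proud (1), tail (1), at (1), three (1), field (1) → 5 ✓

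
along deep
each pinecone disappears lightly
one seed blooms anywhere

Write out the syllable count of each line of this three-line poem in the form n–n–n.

3–8–6

Line 1: "along deep": 2+1 = 3
Line 2: "each pinecone disappears lightly": 1+2+3+2 = 8
Line 3: "one seed blooms anywhere": 1+1+1+3 = 6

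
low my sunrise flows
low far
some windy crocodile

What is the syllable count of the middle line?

The middle line: low(1) + far(1) = 2

2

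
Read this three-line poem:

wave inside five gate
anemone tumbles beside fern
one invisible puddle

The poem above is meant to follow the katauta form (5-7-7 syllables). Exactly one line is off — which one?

Line 2

Line 1: "wave inside five gate": 1+2+1+1 = 5 ✓
Line 2: "anemone tumbles beside fern": 4+2+2+1 = 9 (expected 7)
Line 3: "one invisible puddle": 1+4+2 = 7 ✓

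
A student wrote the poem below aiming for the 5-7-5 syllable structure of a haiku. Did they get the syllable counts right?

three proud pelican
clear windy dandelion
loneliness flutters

Yes

Line 1: "three proud pelican": 1+1+3 = 5 ✓
Line 2: "clear windy dandelion": 1+2+4 = 7 ✓
Line 3: "loneliness flutters": 3+2 = 5 ✓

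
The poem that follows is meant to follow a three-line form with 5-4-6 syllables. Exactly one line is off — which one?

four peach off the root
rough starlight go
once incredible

Line 3

Line 1: four(1) + peach(1) + off(1) + the(1) + root(1) = 5 ✓
Line 2: rough(1) + starlight(2) + go(1) = 4 ✓
Line 3: once(1) + incredible(4) = 5 (expected 6)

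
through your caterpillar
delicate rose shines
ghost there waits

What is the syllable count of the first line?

6

The first line: "through your caterpillar": 1+1+4 = 6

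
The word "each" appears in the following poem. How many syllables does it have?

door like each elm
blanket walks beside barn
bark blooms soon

"each" has 1 syllable.

1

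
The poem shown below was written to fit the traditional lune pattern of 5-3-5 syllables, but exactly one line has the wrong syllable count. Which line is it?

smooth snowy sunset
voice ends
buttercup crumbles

The second line

Line 1: smooth(1) + snowy(2) + sunset(2) = 5 ✓
Line 2: voice(1) + ends(1) = 2 (expected 3)
Line 3: buttercup(3) + crumbles(2) = 5 ✓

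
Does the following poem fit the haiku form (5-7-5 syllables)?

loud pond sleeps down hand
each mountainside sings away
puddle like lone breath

Yes

Line 1: loud(1) + pond(1) + sleeps(1) + down(1) + hand(1) = 5 ✓
Line 2: each(1) + mountainside(3) + sings(1) + away(2) = 7 ✓
Line 3: puddle(2) + like(1) + lone(1) + breath(1) = 5 ✓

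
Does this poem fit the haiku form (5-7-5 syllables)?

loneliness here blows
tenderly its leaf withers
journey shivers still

Line 1: "loneliness here blows": 3+1+1 = 5 ✓
Line 2: "tenderly its leaf withers": 3+1+1+2 = 7 ✓
Line 3: "journey shivers still": 2+2+1 = 5 ✓

Yes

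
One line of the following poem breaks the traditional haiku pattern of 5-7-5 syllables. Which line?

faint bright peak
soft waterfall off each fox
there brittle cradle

Line 1: faint(1) + bright(1) + peak(1) = 3 (expected 5)
Line 2: soft(1) + waterfall(3) + off(1) + each(1) + fox(1) = 7 ✓
Line 3: there(1) + brittle(2) + cradle(2) = 5 ✓

Line 1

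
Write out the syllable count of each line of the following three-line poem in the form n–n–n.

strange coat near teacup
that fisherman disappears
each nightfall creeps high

5–7–5

Line 1: strange (1), coat (1), near (1), teacup (2) → 5
Line 2: that (1), fisherman (3), disappears (3) → 7
Line 3: each (1), nightfall (2), creeps (1), high (1) → 5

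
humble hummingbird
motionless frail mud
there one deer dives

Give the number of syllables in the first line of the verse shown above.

The first line: humble(2) + hummingbird(3) = 5

5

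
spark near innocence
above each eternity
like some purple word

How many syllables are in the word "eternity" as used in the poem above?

4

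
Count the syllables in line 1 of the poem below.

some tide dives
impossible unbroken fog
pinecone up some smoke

Line 1: some(1) + tide(1) + dives(1) = 3

3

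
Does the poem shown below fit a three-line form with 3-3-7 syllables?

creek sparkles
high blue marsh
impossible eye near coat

Yes

Line 1: creek(1) + sparkles(2) = 3 ✓
Line 2: high(1) + blue(1) + marsh(1) = 3 ✓
Line 3: impossible(4) + eye(1) + near(1) + coat(1) = 7 ✓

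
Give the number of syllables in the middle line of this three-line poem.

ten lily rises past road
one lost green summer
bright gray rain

5

The middle line: one (1), lost (1), green (1), summer (2) → 5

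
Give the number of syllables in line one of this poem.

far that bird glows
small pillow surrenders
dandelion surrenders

Line one: far (1), that (1), bird (1), glows (1) → 4

4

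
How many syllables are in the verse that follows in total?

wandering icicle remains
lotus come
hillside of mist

15

Line 1: wandering(3) + icicle(3) + remains(2) = 8
Line 2: lotus(2) + come(1) = 3
Line 3: hillside(2) + of(1) + mist(1) = 4
Total: 8 + 3 + 4 = 15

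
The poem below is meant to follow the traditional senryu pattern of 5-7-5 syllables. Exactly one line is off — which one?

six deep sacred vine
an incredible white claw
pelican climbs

Line 3

Line 1: "six deep sacred vine": 1+1+2+1 = 5 ✓
Line 2: "an incredible white claw": 1+4+1+1 = 7 ✓
Line 3: "pelican climbs": 3+1 = 4 (expected 5)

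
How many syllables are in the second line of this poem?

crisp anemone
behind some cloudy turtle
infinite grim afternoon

The second line: "behind some cloudy turtle": 2+1+2+2 = 7

7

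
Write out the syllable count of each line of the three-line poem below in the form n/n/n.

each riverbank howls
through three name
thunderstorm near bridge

5/3/5

Line 1: "each riverbank howls": 1+3+1 = 5
Line 2: "through three name": 1+1+1 = 3
Line 3: "thunderstorm near bridge": 3+1+1 = 5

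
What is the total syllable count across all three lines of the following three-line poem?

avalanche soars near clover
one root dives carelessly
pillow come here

Line 1: "avalanche soars near clover": 3+1+1+2 = 7
Line 2: "one root dives carelessly": 1+1+1+3 = 6
Line 3: "pillow come here": 2+1+1 = 4
Total: 7 + 6 + 4 = 17

17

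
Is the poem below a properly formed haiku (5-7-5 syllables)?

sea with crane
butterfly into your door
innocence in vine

Line 1: "sea with crane": 1+1+1 = 3 (expected 5)
Line 2: "butterfly into your door": 3+2+1+1 = 7 ✓
Line 3: "innocence in vine": 3+1+1 = 5 ✓

No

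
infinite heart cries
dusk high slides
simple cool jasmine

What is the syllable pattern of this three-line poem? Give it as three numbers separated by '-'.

5-3-5

Line 1: "infinite heart cries": 3+1+1 = 5
Line 2: "dusk high slides": 1+1+1 = 3
Line 3: "simple cool jasmine": 2+1+2 = 5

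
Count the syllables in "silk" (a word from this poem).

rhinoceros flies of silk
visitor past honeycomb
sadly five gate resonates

1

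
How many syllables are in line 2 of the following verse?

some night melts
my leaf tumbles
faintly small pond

Line 2: my(1) + leaf(1) + tumbles(2) = 4

4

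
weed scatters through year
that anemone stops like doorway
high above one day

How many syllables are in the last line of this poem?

The last line: high(1) + above(2) + one(1) + day(1) = 5

5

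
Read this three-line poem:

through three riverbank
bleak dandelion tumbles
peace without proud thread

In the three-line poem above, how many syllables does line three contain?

Line three: "peace without proud thread": 1+2+1+1 = 5

5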